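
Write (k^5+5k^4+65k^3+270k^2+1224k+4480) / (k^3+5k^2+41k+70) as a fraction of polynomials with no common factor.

(k^3+2k^2+24k+128)/(k+2)

By polynomial division,
  k^5+5k^4+65k^3+270k^2+1224k+4480 = (k^2+24)(k^3+5k^2+41k+70) + (80k^2+240k+2800)
  k^3+5k^2+41k+70 = ((1/80)k+1/40)(80k^2+240k+2800) + (0)
Last nonzero remainder: 80k^2+240k+2800. Dividing through by 80 gives the monic gcd k^2+3k+35.
Cancel k^2+3k+35 from numerator and denominator to get the reduced form.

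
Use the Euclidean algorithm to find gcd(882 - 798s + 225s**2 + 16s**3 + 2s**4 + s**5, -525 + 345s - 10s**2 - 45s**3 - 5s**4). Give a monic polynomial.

21 - 18s + 4s**2 + s**3

Euclidean algorithm in ℚ[s]:
  s**5 + 2s**4 + 16s**3 + 225s**2 - 798s + 882 = (-(1/5)s + 7/5)(-5s**4 - 45s**3 - 10s**2 + 345s - 525) + (77s**3 + 308s**2 - 1386s + 1617)
  -5s**4 - 45s**3 - 10s**2 + 345s - 525 = (-(5/77)s - 25/77)(77s**3 + 308s**2 - 1386s + 1617) + (0)
Last nonzero remainder: 77s**3 + 308s**2 - 1386s + 1617. Dividing through by 77 gives the monic gcd s**3 + 4s**2 - 18s + 21.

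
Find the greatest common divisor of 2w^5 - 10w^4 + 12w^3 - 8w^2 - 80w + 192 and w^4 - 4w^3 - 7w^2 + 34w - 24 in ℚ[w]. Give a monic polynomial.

Repeated division with remainder:
  2w^5 - 10w^4 + 12w^3 - 8w^2 - 80w + 192 = (2w - 2)(w^4 - 4w^3 - 7w^2 + 34w - 24) + (18w^3 - 90w^2 + 36w + 144)
  w^4 - 4w^3 - 7w^2 + 34w - 24 = ((1/18)w + 1/18)(18w^3 - 90w^2 + 36w + 144) + (-4w^2 + 24w - 32)
  18w^3 - 90w^2 + 36w + 144 = (-(9/2)w - 9/2)(-4w^2 + 24w - 32) + (0)
Last nonzero remainder: -4w^2 + 24w - 32. Dividing through by -4 gives the monic gcd w^2 - 6w + 8.

w^2 - 6w + 8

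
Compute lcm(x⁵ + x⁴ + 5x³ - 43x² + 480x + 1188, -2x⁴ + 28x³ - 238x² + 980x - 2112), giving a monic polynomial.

Apply the Euclidean algorithm:
  x⁵ + x⁴ + 5x³ - 43x² + 480x + 1188 = (-(1/2)x - 15/2)(-2x⁴ + 28x³ - 238x² + 980x - 2112) + (96x³ - 1338x² + 6774x - 14652)
  -2x⁴ + 28x³ - 238x² + 980x - 2112 = (-(1/48)x + 1/768)(96x³ - 1338x² + 6774x - 14652) + (-(12177/128)x² + (85239/128)x - 133947/64)
  96x³ - 1338x² + 6774x - 14652 = (-(4096/4059)x + 9472/1353)(-(12177/128)x² + (85239/128)x - 133947/64) + (0)
Last nonzero remainder: -(12177/128)x² + (85239/128)x - 133947/64. Dividing through by -12177/128 gives the monic gcd x² - 7x + 22.
Then lcm(f, g) = f·g / gcd(f, g); expanding and making the result monic gives the answer.

x⁷ - 6x⁶ + 46x⁵ - 30x⁴ + 1021x³ - 4236x² + 14724x + 57024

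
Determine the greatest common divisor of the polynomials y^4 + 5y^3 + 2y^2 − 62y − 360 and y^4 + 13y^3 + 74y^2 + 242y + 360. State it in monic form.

Repeated division with remainder:
  y^4 + 5y^3 + 2y^2 − 62y − 360 = (y^4 + 13y^3 + 74y^2 + 242y + 360) + (−8y^3 − 72y^2 − 304y − 720)
  y^4 + 13y^3 + 74y^2 + 242y + 360 = (−(1/8)y − 1/2)(−8y^3 − 72y^2 − 304y − 720) + (0)
Last nonzero remainder: −8y^3 − 72y^2 − 304y − 720. Dividing through by −8 gives the monic gcd y^3 + 9y^2 + 38y + 90.

y^3 + 9y^2 + 38y + 90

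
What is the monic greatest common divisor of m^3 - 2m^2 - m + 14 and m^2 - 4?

Repeated division with remainder:
  m^3 - 2m^2 - m + 14 = (m - 2)(m^2 - 4) + (3m + 6)
  m^2 - 4 = ((1/3)m - 2/3)(3m + 6) + (0)
Last nonzero remainder: 3m + 6. Dividing through by 3 gives the monic gcd m + 2.

m + 2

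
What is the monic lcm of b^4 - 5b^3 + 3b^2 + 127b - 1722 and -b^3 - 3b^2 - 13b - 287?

By polynomial division,
  b^4 - 5b^3 + 3b^2 + 127b - 1722 = (-b + 8)(-b^3 - 3b^2 - 13b - 287) + (14b^2 - 56b + 574)
  -b^3 - 3b^2 - 13b - 287 = (-(1/14)b - 1/2)(14b^2 - 56b + 574) + (0)
Last nonzero remainder: 14b^2 - 56b + 574. Dividing through by 14 gives the monic gcd b^2 - 4b + 41.
Then lcm(f, g) = f·g / gcd(f, g); expanding and making the result monic gives the answer.

b^5 + 2b^4 - 32b^3 + 148b^2 - 833b - 12054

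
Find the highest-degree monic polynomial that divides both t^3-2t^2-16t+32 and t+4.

Apply the Euclidean algorithm:
  t^3-2t^2-16t+32 = (t^2-6t+8)(t+4) + (0)
The last nonzero remainder t+4 is already monic.

t+4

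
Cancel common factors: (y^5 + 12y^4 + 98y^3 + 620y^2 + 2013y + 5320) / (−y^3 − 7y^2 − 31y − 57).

(−y^3 − 8y^2 − 47y − 280)/(y + 3)

Apply the Euclidean algorithm:
  y^5 + 12y^4 + 98y^3 + 620y^2 + 2013y + 5320 = (−y^2 − 5y − 32)(−y^3 − 7y^2 − 31y − 57) + (184y^2 + 736y + 3496)
  −y^3 − 7y^2 − 31y − 57 = (−(1/184)y − 3/184)(184y^2 + 736y + 3496) + (0)
Last nonzero remainder: 184y^2 + 736y + 3496. Dividing through by 184 gives the monic gcd y^2 + 4y + 19.
Cancel y^2 + 4y + 19 from numerator and denominator to get the reduced form.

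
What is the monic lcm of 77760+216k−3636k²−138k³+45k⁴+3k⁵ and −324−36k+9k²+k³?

Repeated division with remainder:
  3k⁵+45k⁴−138k³−3636k²+216k+77760 = (3k²+18k−192)(k³+9k²−36k−324) + (−288k²−864k+15552)
  k³+9k²−36k−324 = (−(1/288)k−1/48)(−288k²−864k+15552) + (0)
Last nonzero remainder: −288k²−864k+15552. Dividing through by −288 gives the monic gcd k²+3k−54.
Then lcm(f, g) = f·g / gcd(f, g); expanding and making the result monic gives the answer.

155520+26352k−7200k²−1488k³+44k⁴+21k⁵+k⁶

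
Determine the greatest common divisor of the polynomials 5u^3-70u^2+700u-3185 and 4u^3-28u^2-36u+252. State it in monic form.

Repeated division with remainder:
  5u^3-70u^2+700u-3185 = (5/4)(4u^3-28u^2-36u+252) + (-35u^2+745u-3500)
  4u^3-28u^2-36u+252 = (-(4/35)u-80/49)(-35u^2+745u-3500) + ((38236/49)u-38236/7)
  -35u^2+745u-3500 = (-(1715/38236)u+6125/9559)((38236/49)u-38236/7) + (0)
Last nonzero remainder: (38236/49)u-38236/7. Dividing through by 38236/49 gives the monic gcd u-7.

u-7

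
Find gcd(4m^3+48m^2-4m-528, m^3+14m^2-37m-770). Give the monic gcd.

By polynomial division,
  4m^3+48m^2-4m-528 = (4)(m^3+14m^2-37m-770) + (-8m^2+144m+2552)
  m^3+14m^2-37m-770 = (-(1/8)m-4)(-8m^2+144m+2552) + (858m+9438)
  -8m^2+144m+2552 = (-(4/429)m+116/429)(858m+9438) + (0)
Last nonzero remainder: 858m+9438. Dividing through by 858 gives the monic gcd m+11.

m+11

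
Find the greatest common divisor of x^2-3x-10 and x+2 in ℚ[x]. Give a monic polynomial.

x+2

By polynomial division,
  x^2-3x-10 = (x-5)(x+2) + (0)
The last nonzero remainder x+2 is already monic.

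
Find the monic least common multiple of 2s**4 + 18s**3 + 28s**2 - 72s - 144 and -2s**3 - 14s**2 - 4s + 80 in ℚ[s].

Apply the Euclidean algorithm:
  2s**4 + 18s**3 + 28s**2 - 72s - 144 = (-s - 2)(-2s**3 - 14s**2 - 4s + 80) + (-4s**2 + 16)
  -2s**3 - 14s**2 - 4s + 80 = ((1/2)s + 7/2)(-4s**2 + 16) + (-12s + 24)
  -4s**2 + 16 = ((1/3)s + 2/3)(-12s + 24) + (0)
Last nonzero remainder: -12s + 24. Dividing through by -12 gives the monic gcd s - 2.
Then lcm(f, g) = f·g / gcd(f, g); expanding and making the result monic gives the answer.

s**6 + 18s**5 + 115s**4 + 270s**3 - 116s**2 - 1368s - 1440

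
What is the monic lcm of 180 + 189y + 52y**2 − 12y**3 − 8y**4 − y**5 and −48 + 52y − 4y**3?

180 + 9y − 137y**2 − 64y**3 + 4y**4 + 7y**5 + y**6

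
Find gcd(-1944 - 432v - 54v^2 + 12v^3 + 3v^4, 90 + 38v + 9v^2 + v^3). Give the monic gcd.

18 + 4v + v^2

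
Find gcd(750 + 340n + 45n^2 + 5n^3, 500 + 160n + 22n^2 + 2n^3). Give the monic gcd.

Apply the Euclidean algorithm:
  5n^3 + 45n^2 + 340n + 750 = (5/2)(2n^3 + 22n^2 + 160n + 500) + (−10n^2 − 60n − 500)
  2n^3 + 22n^2 + 160n + 500 = (−(1/5)n − 1)(−10n^2 − 60n − 500) + (0)
Last nonzero remainder: −10n^2 − 60n − 500. Dividing through by −10 gives the monic gcd n^2 + 6n + 50.

50 + 6n + n^2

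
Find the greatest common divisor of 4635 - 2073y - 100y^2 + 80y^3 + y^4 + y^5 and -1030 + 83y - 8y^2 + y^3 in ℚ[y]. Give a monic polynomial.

103 + 2y + y^2

Repeated division with remainder:
  y^5 + y^4 + 80y^3 - 100y^2 - 2073y + 4635 = (y^2 + 9y + 69)(y^3 - 8y^2 + 83y - 1030) + (735y^2 + 1470y + 75705)
  y^3 - 8y^2 + 83y - 1030 = ((1/735)y - 2/147)(735y^2 + 1470y + 75705) + (0)
Last nonzero remainder: 735y^2 + 1470y + 75705. Dividing through by 735 gives the monic gcd y^2 + 2y + 103.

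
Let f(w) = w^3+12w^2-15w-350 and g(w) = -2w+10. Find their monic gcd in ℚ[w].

w-5

Apply the Euclidean algorithm:
  w^3+12w^2-15w-350 = (-(1/2)w^2-(17/2)w-35)(-2w+10) + (0)
Last nonzero remainder: -2w+10. Dividing through by -2 gives the monic gcd w-5.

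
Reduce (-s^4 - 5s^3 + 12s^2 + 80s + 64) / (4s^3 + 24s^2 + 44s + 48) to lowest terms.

Euclidean algorithm in ℚ[s]:
  -s^4 - 5s^3 + 12s^2 + 80s + 64 = (-(1/4)s + 1/4)(4s^3 + 24s^2 + 44s + 48) + (17s^2 + 81s + 52)
  4s^3 + 24s^2 + 44s + 48 = ((4/17)s + 84/289)(17s^2 + 81s + 52) + ((2376/289)s + 9504/289)
  17s^2 + 81s + 52 = ((4913/2376)s + 3757/2376)((2376/289)s + 9504/289) + (0)
Last nonzero remainder: (2376/289)s + 9504/289. Dividing through by 2376/289 gives the monic gcd s + 4.
Cancel s + 4 from numerator and denominator to get the reduced form.

(-s^3 - s^2 + 16s + 16)/(4s^2 + 8s + 12)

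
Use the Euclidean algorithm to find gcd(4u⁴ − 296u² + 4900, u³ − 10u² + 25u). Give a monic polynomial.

u − 5

By polynomial division,
  4u⁴ − 296u² + 4900 = (4u + 40)(u³ − 10u² + 25u) + (4u² − 1000u + 4900)
  u³ − 10u² + 25u = ((1/4)u + 60)(4u² − 1000u + 4900) + (58800u − 294000)
  4u² − 1000u + 4900 = ((1/14700)u − 1/60)(58800u − 294000) + (0)
Last nonzero remainder: 58800u − 294000. Dividing through by 58800 gives the monic gcd u − 5.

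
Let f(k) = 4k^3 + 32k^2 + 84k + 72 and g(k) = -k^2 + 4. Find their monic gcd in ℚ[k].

k + 2

By polynomial division,
  4k^3 + 32k^2 + 84k + 72 = (-4k - 32)(-k^2 + 4) + (100k + 200)
  -k^2 + 4 = (-(1/100)k + 1/50)(100k + 200) + (0)
Last nonzero remainder: 100k + 200. Dividing through by 100 gives the monic gcd k + 2.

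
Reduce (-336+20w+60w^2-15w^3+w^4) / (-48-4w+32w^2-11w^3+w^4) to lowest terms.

Repeated division with remainder:
  w^4-15w^3+60w^2+20w-336 = (w^4-11w^3+32w^2-4w-48) + (-4w^3+28w^2+24w-288)
  w^4-11w^3+32w^2-4w-48 = (-(1/4)w+1)(-4w^3+28w^2+24w-288) + (10w^2-100w+240)
  -4w^3+28w^2+24w-288 = (-(2/5)w-6/5)(10w^2-100w+240) + (0)
Last nonzero remainder: 10w^2-100w+240. Dividing through by 10 gives the monic gcd w^2-10w+24.
Cancel w^2-10w+24 from numerator and denominator to get the reduced form.

(-14-5w+w^2)/(-2-w+w^2)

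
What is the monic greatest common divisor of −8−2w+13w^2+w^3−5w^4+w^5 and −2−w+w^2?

Repeated division with remainder:
  w^5−5w^4+w^3+13w^2−2w−8 = (w^3−4w^2−w+4)(w^2−w−2) + (0)
The last nonzero remainder w^2−w−2 is already monic.

−2−w+w^2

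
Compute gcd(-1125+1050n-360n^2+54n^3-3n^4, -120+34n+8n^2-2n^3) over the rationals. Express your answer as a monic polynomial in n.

15-8n+n^2

Euclidean algorithm in ℚ[n]:
  -3n^4+54n^3-360n^2+1050n-1125 = ((3/2)n-21)(-2n^3+8n^2+34n-120) + (-243n^2+1944n-3645)
  -2n^3+8n^2+34n-120 = ((2/243)n+8/243)(-243n^2+1944n-3645) + (0)
Last nonzero remainder: -243n^2+1944n-3645. Dividing through by -243 gives the monic gcd n^2-8n+15.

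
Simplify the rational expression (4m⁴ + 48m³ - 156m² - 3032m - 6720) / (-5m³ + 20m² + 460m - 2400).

By polynomial division,
  4m⁴ + 48m³ - 156m² - 3032m - 6720 = (-(4/5)m - 64/5)(-5m³ + 20m² + 460m - 2400) + (468m² + 936m - 37440)
  -5m³ + 20m² + 460m - 2400 = (-(5/468)m + 5/78)(468m² + 936m - 37440) + (0)
Last nonzero remainder: 468m² + 936m - 37440. Dividing through by 468 gives the monic gcd m² + 2m - 80.
Cancel m² + 2m - 80 from numerator and denominator to get the reduced form.

(-4m² - 40m - 84)/(5m - 30)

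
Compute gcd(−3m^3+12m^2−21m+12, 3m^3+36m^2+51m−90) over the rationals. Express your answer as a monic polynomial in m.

m−1

Apply the Euclidean algorithm:
  −3m^3+12m^2−21m+12 = (−1)(3m^3+36m^2+51m−90) + (48m^2+30m−78)
  3m^3+36m^2+51m−90 = ((1/16)m+91/128)(48m^2+30m−78) + ((2211/64)m−2211/64)
  48m^2+30m−78 = ((1024/737)m+1664/737)((2211/64)m−2211/64) + (0)
Last nonzero remainder: (2211/64)m−2211/64. Dividing through by 2211/64 gives the monic gcd m−1.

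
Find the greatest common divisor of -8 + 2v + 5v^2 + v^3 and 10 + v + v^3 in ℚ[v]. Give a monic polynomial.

2 + v

By polynomial division,
  v^3 + 5v^2 + 2v - 8 = (v^3 + v + 10) + (5v^2 + v - 18)
  v^3 + v + 10 = ((1/5)v - 1/25)(5v^2 + v - 18) + ((116/25)v + 232/25)
  5v^2 + v - 18 = ((125/116)v - 225/116)((116/25)v + 232/25) + (0)
Last nonzero remainder: (116/25)v + 232/25. Dividing through by 116/25 gives the monic gcd v + 2.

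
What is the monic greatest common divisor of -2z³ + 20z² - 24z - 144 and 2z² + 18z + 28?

By polynomial division,
  -2z³ + 20z² - 24z - 144 = (-z + 19)(2z² + 18z + 28) + (-338z - 676)
  2z² + 18z + 28 = (-(1/169)z - 7/169)(-338z - 676) + (0)
Last nonzero remainder: -338z - 676. Dividing through by -338 gives the monic gcd z + 2.

z + 2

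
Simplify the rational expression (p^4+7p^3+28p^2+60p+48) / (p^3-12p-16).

(p^2+3p+12)/(p-4)

Euclidean algorithm in ℚ[p]:
  p^4+7p^3+28p^2+60p+48 = (p+7)(p^3-12p-16) + (40p^2+160p+160)
  p^3-12p-16 = ((1/40)p-1/10)(40p^2+160p+160) + (0)
Last nonzero remainder: 40p^2+160p+160. Dividing through by 40 gives the monic gcd p^2+4p+4.
Cancel p^2+4p+4 from numerator and denominator to get the reduced form.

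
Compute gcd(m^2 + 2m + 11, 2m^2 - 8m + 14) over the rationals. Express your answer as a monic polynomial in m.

1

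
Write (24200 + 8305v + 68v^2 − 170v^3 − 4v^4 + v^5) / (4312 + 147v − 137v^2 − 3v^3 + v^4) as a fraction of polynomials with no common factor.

(−275 − 85v − v^2 + v^3)/(−49 + v^2)

Euclidean algorithm in ℚ[v]:
  v^5 − 4v^4 − 170v^3 + 68v^2 + 8305v + 24200 = (v − 1)(v^4 − 3v^3 − 137v^2 + 147v + 4312) + (−36v^3 − 216v^2 + 4140v + 28512)
  v^4 − 3v^3 − 137v^2 + 147v + 4312 = (−(1/36)v + 1/4)(−36v^3 − 216v^2 + 4140v + 28512) + (32v^2 − 96v − 2816)
  −36v^3 − 216v^2 + 4140v + 28512 = (−(9/8)v − 81/8)(32v^2 − 96v − 2816) + (0)
Last nonzero remainder: 32v^2 − 96v − 2816. Dividing through by 32 gives the monic gcd v^2 − 3v − 88.
Cancel v^2 − 3v − 88 from numerator and denominator to get the reduced form.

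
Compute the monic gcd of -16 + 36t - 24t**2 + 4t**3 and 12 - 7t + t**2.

Repeated division with remainder:
  4t**3 - 24t**2 + 36t - 16 = (4t + 4)(t**2 - 7t + 12) + (16t - 64)
  t**2 - 7t + 12 = ((1/16)t - 3/16)(16t - 64) + (0)
Last nonzero remainder: 16t - 64. Dividing through by 16 gives the monic gcd t - 4.

-4 + t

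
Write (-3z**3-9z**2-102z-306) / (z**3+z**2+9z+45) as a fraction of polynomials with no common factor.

By polynomial division,
  -3z**3-9z**2-102z-306 = (-3)(z**3+z**2+9z+45) + (-6z**2-75z-171)
  z**3+z**2+9z+45 = (-(1/6)z+23/12)(-6z**2-75z-171) + ((497/4)z+1491/4)
  -6z**2-75z-171 = (-(24/497)z-228/497)((497/4)z+1491/4) + (0)
Last nonzero remainder: (497/4)z+1491/4. Dividing through by 497/4 gives the monic gcd z+3.
Cancel z+3 from numerator and denominator to get the reduced form.

(-3z**2-102)/(z**2-2z+15)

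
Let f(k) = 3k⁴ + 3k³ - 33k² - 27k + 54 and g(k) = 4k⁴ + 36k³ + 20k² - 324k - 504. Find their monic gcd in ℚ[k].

k³ + 2k² - 9k - 18

Euclidean algorithm in ℚ[k]:
  3k⁴ + 3k³ - 33k² - 27k + 54 = (3/4)(4k⁴ + 36k³ + 20k² - 324k - 504) + (-24k³ - 48k² + 216k + 432)
  4k⁴ + 36k³ + 20k² - 324k - 504 = (-(1/6)k - 7/6)(-24k³ - 48k² + 216k + 432) + (0)
Last nonzero remainder: -24k³ - 48k² + 216k + 432. Dividing through by -24 gives the monic gcd k³ + 2k² - 9k - 18.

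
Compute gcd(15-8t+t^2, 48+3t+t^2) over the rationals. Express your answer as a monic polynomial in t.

Repeated division with remainder:
  t^2-8t+15 = (t^2+3t+48) + (-11t-33)
  t^2+3t+48 = (-(1/11)t)(-11t-33) + (48)
  -11t-33 = (-(11/48)t-11/16)(48) + (0)
The last nonzero remainder is the constant 48, so the polynomials are coprime and gcd = 1.

1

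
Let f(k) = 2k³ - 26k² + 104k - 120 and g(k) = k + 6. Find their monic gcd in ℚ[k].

1

Repeated division with remainder:
  2k³ - 26k² + 104k - 120 = (2k² - 38k + 332)(k + 6) + (-2112)
  k + 6 = (-(1/2112)k - 1/352)(-2112) + (0)
The last nonzero remainder is the constant -2112, so the polynomials are coprime and gcd = 1.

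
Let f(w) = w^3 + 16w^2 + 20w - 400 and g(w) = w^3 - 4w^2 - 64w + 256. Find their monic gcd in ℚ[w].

Euclidean algorithm in ℚ[w]:
  w^3 + 16w^2 + 20w - 400 = (w^3 - 4w^2 - 64w + 256) + (20w^2 + 84w - 656)
  w^3 - 4w^2 - 64w + 256 = ((1/20)w - 41/100)(20w^2 + 84w - 656) + ((81/25)w - 324/25)
  20w^2 + 84w - 656 = ((500/81)w + 4100/81)((81/25)w - 324/25) + (0)
Last nonzero remainder: (81/25)w - 324/25. Dividing through by 81/25 gives the monic gcd w - 4.

w - 4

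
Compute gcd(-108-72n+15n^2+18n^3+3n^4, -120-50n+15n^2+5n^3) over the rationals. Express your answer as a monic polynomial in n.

2+n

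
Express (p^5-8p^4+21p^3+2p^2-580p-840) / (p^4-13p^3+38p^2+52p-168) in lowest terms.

By polynomial division,
  p^5-8p^4+21p^3+2p^2-580p-840 = (p+5)(p^4-13p^3+38p^2+52p-168) + (48p^3-240p^2-672p)
  p^4-13p^3+38p^2+52p-168 = ((1/48)p-1/6)(48p^3-240p^2-672p) + (12p^2-60p-168)
  48p^3-240p^2-672p = (4p)(12p^2-60p-168) + (0)
Last nonzero remainder: 12p^2-60p-168. Dividing through by 12 gives the monic gcd p^2-5p-14.
Cancel p^2-5p-14 from numerator and denominator to get the reduced form.

(p^3-3p^2+20p+60)/(p^2-8p+12)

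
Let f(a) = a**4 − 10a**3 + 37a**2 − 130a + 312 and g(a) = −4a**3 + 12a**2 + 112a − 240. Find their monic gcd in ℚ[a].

Apply the Euclidean algorithm:
  a**4 − 10a**3 + 37a**2 − 130a + 312 = (−(1/4)a + 7/4)(−4a**3 + 12a**2 + 112a − 240) + (44a**2 − 386a + 732)
  −4a**3 + 12a**2 + 112a − 240 = (−(1/11)a − 127/242)(44a**2 − 386a + 732) + (−(2907/121)a + 17442/121)
  44a**2 − 386a + 732 = (−(5324/2907)a + 14762/2907)(−(2907/121)a + 17442/121) + (0)
Last nonzero remainder: −(2907/121)a + 17442/121. Dividing through by −2907/121 gives the monic gcd a − 6.

a − 6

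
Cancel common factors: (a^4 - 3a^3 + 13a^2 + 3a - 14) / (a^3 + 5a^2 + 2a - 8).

(a^3 - 2a^2 + 11a + 14)/(a^2 + 6a + 8)

Apply the Euclidean algorithm:
  a^4 - 3a^3 + 13a^2 + 3a - 14 = (a - 8)(a^3 + 5a^2 + 2a - 8) + (51a^2 + 27a - 78)
  a^3 + 5a^2 + 2a - 8 = ((1/51)a + 76/867)(51a^2 + 27a - 78) + ((336/289)a - 336/289)
  51a^2 + 27a - 78 = ((4913/112)a + 3757/56)((336/289)a - 336/289) + (0)
Last nonzero remainder: (336/289)a - 336/289. Dividing through by 336/289 gives the monic gcd a - 1.
Cancel a - 1 from numerator and denominator to get the reduced form.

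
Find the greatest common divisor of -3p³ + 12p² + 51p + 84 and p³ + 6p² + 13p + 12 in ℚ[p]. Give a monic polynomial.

Euclidean algorithm in ℚ[p]:
  -3p³ + 12p² + 51p + 84 = (-3)(p³ + 6p² + 13p + 12) + (30p² + 90p + 120)
  p³ + 6p² + 13p + 12 = ((1/30)p + 1/10)(30p² + 90p + 120) + (0)
Last nonzero remainder: 30p² + 90p + 120. Dividing through by 30 gives the monic gcd p² + 3p + 4.

p² + 3p + 4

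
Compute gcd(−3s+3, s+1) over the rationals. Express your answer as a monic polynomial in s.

1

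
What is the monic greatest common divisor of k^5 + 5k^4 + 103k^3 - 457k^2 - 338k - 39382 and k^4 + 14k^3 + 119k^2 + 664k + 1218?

Repeated division with remainder:
  k^5 + 5k^4 + 103k^3 - 457k^2 - 338k - 39382 = (k - 9)(k^4 + 14k^3 + 119k^2 + 664k + 1218) + (110k^3 - 50k^2 + 4420k - 28420)
  k^4 + 14k^3 + 119k^2 + 664k + 1218 = ((1/110)k + 159/1210)(110k^3 - 50k^2 + 4420k - 28420) + ((10332/121)k^2 + (41328/121)k + 599256/121)
  110k^3 - 50k^2 + 4420k - 28420 = ((6655/5166)k - 4235/738)((10332/121)k^2 + (41328/121)k + 599256/121) + (0)
Last nonzero remainder: (10332/121)k^2 + (41328/121)k + 599256/121. Dividing through by 10332/121 gives the monic gcd k^2 + 4k + 58.

k^2 + 4k + 58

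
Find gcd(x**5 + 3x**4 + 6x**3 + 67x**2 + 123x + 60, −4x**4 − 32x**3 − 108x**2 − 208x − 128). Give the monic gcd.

Repeated division with remainder:
  x**5 + 3x**4 + 6x**3 + 67x**2 + 123x + 60 = (−(1/4)x + 5/4)(−4x**4 − 32x**3 − 108x**2 − 208x − 128) + (19x**3 + 150x**2 + 351x + 220)
  −4x**4 − 32x**3 − 108x**2 − 208x − 128 = (−(4/19)x − 8/361)(19x**3 + 150x**2 + 351x + 220) + (−(11112/361)x**2 − (55560/361)x − 44448/361)
  19x**3 + 150x**2 + 351x + 220 = (−(6859/11112)x − 19855/11112)(−(11112/361)x**2 − (55560/361)x − 44448/361) + (0)
Last nonzero remainder: −(11112/361)x**2 − (55560/361)x − 44448/361. Dividing through by −11112/361 gives the monic gcd x**2 + 5x + 4.

x**2 + 5x + 4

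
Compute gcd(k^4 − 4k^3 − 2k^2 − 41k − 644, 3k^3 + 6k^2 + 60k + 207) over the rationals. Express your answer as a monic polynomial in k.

k^2 − k + 23

Euclidean algorithm in ℚ[k]:
  k^4 − 4k^3 − 2k^2 − 41k − 644 = ((1/3)k − 2)(3k^3 + 6k^2 + 60k + 207) + (−10k^2 + 10k − 230)
  3k^3 + 6k^2 + 60k + 207 = (−(3/10)k − 9/10)(−10k^2 + 10k − 230) + (0)
Last nonzero remainder: −10k^2 + 10k − 230. Dividing through by −10 gives the monic gcd k^2 − k + 23.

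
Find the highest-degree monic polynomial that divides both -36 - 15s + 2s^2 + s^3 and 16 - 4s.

By polynomial division,
  s^3 + 2s^2 - 15s - 36 = (-(1/4)s^2 - (3/2)s - 9/4)(-4s + 16) + (0)
Last nonzero remainder: -4s + 16. Dividing through by -4 gives the monic gcd s - 4.

-4 + s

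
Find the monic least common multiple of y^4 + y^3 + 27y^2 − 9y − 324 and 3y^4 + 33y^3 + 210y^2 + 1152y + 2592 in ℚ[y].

y^6 + 11y^5 + 61y^4 + 285y^3 + 234y^2 − 3456y − 7776

Euclidean algorithm in ℚ[y]:
  y^4 + y^3 + 27y^2 − 9y − 324 = (1/3)(3y^4 + 33y^3 + 210y^2 + 1152y + 2592) + (−10y^3 − 43y^2 − 393y − 1188)
  3y^4 + 33y^3 + 210y^2 + 1152y + 2592 = (−(3/10)y − 201/100)(−10y^3 − 43y^2 − 393y − 1188) + ((567/100)y^2 + (567/100)y + 5103/25)
  −10y^3 − 43y^2 − 393y − 1188 = (−(1000/567)y − 1100/189)((567/100)y^2 + (567/100)y + 5103/25) + (0)
Last nonzero remainder: (567/100)y^2 + (567/100)y + 5103/25. Dividing through by 567/100 gives the monic gcd y^2 + y + 36.
Then lcm(f, g) = f·g / gcd(f, g); expanding and making the result monic gives the answer.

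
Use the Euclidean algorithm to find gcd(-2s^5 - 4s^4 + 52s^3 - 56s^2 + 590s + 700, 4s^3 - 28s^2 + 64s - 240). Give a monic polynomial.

By polynomial division,
  -2s^5 - 4s^4 + 52s^3 - 56s^2 + 590s + 700 = (-(1/2)s^2 - (9/2)s - 21/2)(4s^3 - 28s^2 + 64s - 240) + (-182s^2 + 182s - 1820)
  4s^3 - 28s^2 + 64s - 240 = (-(2/91)s + 12/91)(-182s^2 + 182s - 1820) + (0)
Last nonzero remainder: -182s^2 + 182s - 1820. Dividing through by -182 gives the monic gcd s^2 - s + 10.

s^2 - s + 10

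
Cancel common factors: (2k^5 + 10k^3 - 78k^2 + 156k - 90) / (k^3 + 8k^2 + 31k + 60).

By polynomial division,
  2k^5 + 10k^3 - 78k^2 + 156k - 90 = (2k^2 - 16k + 76)(k^3 + 8k^2 + 31k + 60) + (-310k^2 - 1240k - 4650)
  k^3 + 8k^2 + 31k + 60 = (-(1/310)k - 2/155)(-310k^2 - 1240k - 4650) + (0)
Last nonzero remainder: -310k^2 - 1240k - 4650. Dividing through by -310 gives the monic gcd k^2 + 4k + 15.
Cancel k^2 + 4k + 15 from numerator and denominator to get the reduced form.

(2k^3 - 8k^2 + 12k - 6)/(k + 4)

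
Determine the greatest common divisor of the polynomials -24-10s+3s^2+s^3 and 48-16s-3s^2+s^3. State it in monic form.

-12+s+s^2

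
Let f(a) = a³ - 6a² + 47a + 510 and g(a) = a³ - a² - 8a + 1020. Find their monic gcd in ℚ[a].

a² - 11a + 102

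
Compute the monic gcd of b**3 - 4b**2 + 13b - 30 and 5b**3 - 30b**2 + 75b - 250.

Euclidean algorithm in ℚ[b]:
  b**3 - 4b**2 + 13b - 30 = (1/5)(5b**3 - 30b**2 + 75b - 250) + (2b**2 - 2b + 20)
  5b**3 - 30b**2 + 75b - 250 = ((5/2)b - 25/2)(2b**2 - 2b + 20) + (0)
Last nonzero remainder: 2b**2 - 2b + 20. Dividing through by 2 gives the monic gcd b**2 - b + 10.

b**2 - b + 10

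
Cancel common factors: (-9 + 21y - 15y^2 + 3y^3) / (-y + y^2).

(9 - 12y + 3y^2)/(y)

Repeated division with remainder:
  3y^3 - 15y^2 + 21y - 9 = (3y - 12)(y^2 - y) + (9y - 9)
  y^2 - y = ((1/9)y)(9y - 9) + (0)
Last nonzero remainder: 9y - 9. Dividing through by 9 gives the monic gcd y - 1.
Cancel y - 1 from numerator and denominator to get the reduced form.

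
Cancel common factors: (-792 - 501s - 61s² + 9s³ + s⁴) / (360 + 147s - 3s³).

(-33 - 14s - s²)/(15 + 3s)

By polynomial division,
  s⁴ + 9s³ - 61s² - 501s - 792 = (-(1/3)s - 3)(-3s³ + 147s + 360) + (-12s² + 60s + 288)
  -3s³ + 147s + 360 = ((1/4)s + 5/4)(-12s² + 60s + 288) + (0)
Last nonzero remainder: -12s² + 60s + 288. Dividing through by -12 gives the monic gcd s² - 5s - 24.
Cancel s² - 5s - 24 from numerator and denominator to get the reduced form.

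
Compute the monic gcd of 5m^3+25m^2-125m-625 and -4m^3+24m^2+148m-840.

m-5

By polynomial division,
  5m^3+25m^2-125m-625 = (-5/4)(-4m^3+24m^2+148m-840) + (55m^2+60m-1675)
  -4m^3+24m^2+148m-840 = (-(4/55)m+312/605)(55m^2+60m-1675) + (-(576/121)m+2880/121)
  55m^2+60m-1675 = (-(6655/576)m-40535/576)(-(576/121)m+2880/121) + (0)
Last nonzero remainder: -(576/121)m+2880/121. Dividing through by -576/121 gives the monic gcd m-5.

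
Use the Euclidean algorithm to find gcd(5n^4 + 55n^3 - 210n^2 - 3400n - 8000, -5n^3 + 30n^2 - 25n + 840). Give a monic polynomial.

By polynomial division,
  5n^4 + 55n^3 - 210n^2 - 3400n - 8000 = (-n - 17)(-5n^3 + 30n^2 - 25n + 840) + (275n^2 - 2985n + 6280)
  -5n^3 + 30n^2 - 25n + 840 = (-(1/55)n - 267/3025)(275n^2 - 2985n + 6280) + (-(105444/605)n + 843552/605)
  275n^2 - 2985n + 6280 = (-(166375/105444)n + 474925/105444)(-(105444/605)n + 843552/605) + (0)
Last nonzero remainder: -(105444/605)n + 843552/605. Dividing through by -105444/605 gives the monic gcd n - 8.

n - 8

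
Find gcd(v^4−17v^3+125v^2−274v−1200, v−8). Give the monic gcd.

v−8

Apply the Euclidean algorithm:
  v^4−17v^3+125v^2−274v−1200 = (v^3−9v^2+53v+150)(v−8) + (0)
The last nonzero remainder v−8 is already monic.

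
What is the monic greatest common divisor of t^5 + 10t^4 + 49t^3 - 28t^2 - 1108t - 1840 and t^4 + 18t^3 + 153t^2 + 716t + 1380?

t^3 + 12t^2 + 81t + 230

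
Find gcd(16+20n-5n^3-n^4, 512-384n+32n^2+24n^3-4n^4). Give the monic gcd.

-8+2n+n^2

Apply the Euclidean algorithm:
  -n^4-5n^3+20n+16 = (1/4)(-4n^4+24n^3+32n^2-384n+512) + (-11n^3-8n^2+116n-112)
  -4n^4+24n^3+32n^2-384n+512 = ((4/11)n-296/121)(-11n^3-8n^2+116n-112) + (-(3600/121)n^2-(7200/121)n+28800/121)
  -11n^3-8n^2+116n-112 = ((1331/3600)n-847/1800)(-(3600/121)n^2-(7200/121)n+28800/121) + (0)
Last nonzero remainder: -(3600/121)n^2-(7200/121)n+28800/121. Dividing through by -3600/121 gives the monic gcd n^2+2n-8.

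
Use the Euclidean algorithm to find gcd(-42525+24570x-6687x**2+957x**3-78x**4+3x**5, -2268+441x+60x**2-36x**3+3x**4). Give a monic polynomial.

-189+84x-16x**2+x**3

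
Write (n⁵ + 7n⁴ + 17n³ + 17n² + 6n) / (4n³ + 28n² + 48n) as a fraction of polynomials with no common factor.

Repeated division with remainder:
  n⁵ + 7n⁴ + 17n³ + 17n² + 6n = ((1/4)n² + 5/4)(4n³ + 28n² + 48n) + (-18n² - 54n)
  4n³ + 28n² + 48n = (-(2/9)n - 8/9)(-18n² - 54n) + (0)
Last nonzero remainder: -18n² - 54n. Dividing through by -18 gives the monic gcd n² + 3n.
Cancel n² + 3n from numerator and denominator to get the reduced form.

(n³ + 4n² + 5n + 2)/(4n + 16)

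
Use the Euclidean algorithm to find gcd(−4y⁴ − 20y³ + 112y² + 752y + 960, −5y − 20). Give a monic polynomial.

Euclidean algorithm in ℚ[y]:
  −4y⁴ − 20y³ + 112y² + 752y + 960 = ((4/5)y³ + (4/5)y² − (128/5)y − 48)(−5y − 20) + (0)
Last nonzero remainder: −5y − 20. Dividing through by −5 gives the monic gcd y + 4.

y + 4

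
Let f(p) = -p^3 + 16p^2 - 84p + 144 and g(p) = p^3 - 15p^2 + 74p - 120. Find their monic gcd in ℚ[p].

By polynomial division,
  -p^3 + 16p^2 - 84p + 144 = (-1)(p^3 - 15p^2 + 74p - 120) + (p^2 - 10p + 24)
  p^3 - 15p^2 + 74p - 120 = (p - 5)(p^2 - 10p + 24) + (0)
The last nonzero remainder p^2 - 10p + 24 is already monic.

p^2 - 10p + 24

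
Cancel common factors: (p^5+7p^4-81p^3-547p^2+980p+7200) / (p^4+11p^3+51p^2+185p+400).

By polynomial division,
  p^5+7p^4-81p^3-547p^2+980p+7200 = (p-4)(p^4+11p^3+51p^2+185p+400) + (-88p^3-528p^2+1320p+8800)
  p^4+11p^3+51p^2+185p+400 = (-(1/88)p-5/88)(-88p^3-528p^2+1320p+8800) + (36p^2+360p+900)
  -88p^3-528p^2+1320p+8800 = (-(22/9)p+88/9)(36p^2+360p+900) + (0)
Last nonzero remainder: 36p^2+360p+900. Dividing through by 36 gives the monic gcd p^2+10p+25.
Cancel p^2+10p+25 from numerator and denominator to get the reduced form.

(p^3-3p^2-76p+288)/(p^2+p+16)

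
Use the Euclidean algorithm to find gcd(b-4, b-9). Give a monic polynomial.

1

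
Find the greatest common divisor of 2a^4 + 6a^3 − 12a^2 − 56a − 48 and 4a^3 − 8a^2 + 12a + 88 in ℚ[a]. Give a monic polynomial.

By polynomial division,
  2a^4 + 6a^3 − 12a^2 − 56a − 48 = ((1/2)a + 5/2)(4a^3 − 8a^2 + 12a + 88) + (2a^2 − 130a − 268)
  4a^3 − 8a^2 + 12a + 88 = (2a + 126)(2a^2 − 130a − 268) + (16928a + 33856)
  2a^2 − 130a − 268 = ((1/8464)a − 67/8464)(16928a + 33856) + (0)
Last nonzero remainder: 16928a + 33856. Dividing through by 16928 gives the monic gcd a + 2.

a + 2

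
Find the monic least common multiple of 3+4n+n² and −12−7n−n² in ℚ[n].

12+19n+8n²+n³

Repeated division with remainder:
  n²+4n+3 = (−1)(−n²−7n−12) + (−3n−9)
  −n²−7n−12 = ((1/3)n+4/3)(−3n−9) + (0)
Last nonzero remainder: −3n−9. Dividing through by −3 gives the monic gcd n+3.
Then lcm(f, g) = f·g / gcd(f, g); expanding and making the result monic gives the answer.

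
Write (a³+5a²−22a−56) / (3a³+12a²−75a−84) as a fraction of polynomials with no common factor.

Apply the Euclidean algorithm:
  a³+5a²−22a−56 = (1/3)(3a³+12a²−75a−84) + (a²+3a−28)
  3a³+12a²−75a−84 = (3a+3)(a²+3a−28) + (0)
The last nonzero remainder a²+3a−28 is already monic.
Cancel a²+3a−28 from numerator and denominator to get the reduced form.

(a+2)/(3a+3)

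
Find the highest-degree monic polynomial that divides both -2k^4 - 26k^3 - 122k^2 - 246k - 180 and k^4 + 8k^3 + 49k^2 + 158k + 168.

Apply the Euclidean algorithm:
  -2k^4 - 26k^3 - 122k^2 - 246k - 180 = (-2)(k^4 + 8k^3 + 49k^2 + 158k + 168) + (-10k^3 - 24k^2 + 70k + 156)
  k^4 + 8k^3 + 49k^2 + 158k + 168 = (-(1/10)k - 14/25)(-10k^3 - 24k^2 + 70k + 156) + ((1064/25)k^2 + (1064/5)k + 6384/25)
  -10k^3 - 24k^2 + 70k + 156 = (-(125/532)k + 325/532)((1064/25)k^2 + (1064/5)k + 6384/25) + (0)
Last nonzero remainder: (1064/25)k^2 + (1064/5)k + 6384/25. Dividing through by 1064/25 gives the monic gcd k^2 + 5k + 6.

k^2 + 5k + 6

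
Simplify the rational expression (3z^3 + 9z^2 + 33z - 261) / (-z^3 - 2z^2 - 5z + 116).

Euclidean algorithm in ℚ[z]:
  3z^3 + 9z^2 + 33z - 261 = (-3)(-z^3 - 2z^2 - 5z + 116) + (3z^2 + 18z + 87)
  -z^3 - 2z^2 - 5z + 116 = (-(1/3)z + 4/3)(3z^2 + 18z + 87) + (0)
Last nonzero remainder: 3z^2 + 18z + 87. Dividing through by 3 gives the monic gcd z^2 + 6z + 29.
Cancel z^2 + 6z + 29 from numerator and denominator to get the reduced form.

(-3z + 9)/(z - 4)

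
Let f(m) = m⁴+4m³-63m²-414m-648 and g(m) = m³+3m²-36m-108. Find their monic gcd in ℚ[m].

m²+9m+18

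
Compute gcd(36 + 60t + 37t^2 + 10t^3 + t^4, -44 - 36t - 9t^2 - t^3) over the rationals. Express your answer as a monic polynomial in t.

2 + t

Repeated division with remainder:
  t^4 + 10t^3 + 37t^2 + 60t + 36 = (-t - 1)(-t^3 - 9t^2 - 36t - 44) + (-8t^2 - 20t - 8)
  -t^3 - 9t^2 - 36t - 44 = ((1/8)t + 13/16)(-8t^2 - 20t - 8) + (-(75/4)t - 75/2)
  -8t^2 - 20t - 8 = ((32/75)t + 16/75)(-(75/4)t - 75/2) + (0)
Last nonzero remainder: -(75/4)t - 75/2. Dividing through by -75/4 gives the monic gcd t + 2.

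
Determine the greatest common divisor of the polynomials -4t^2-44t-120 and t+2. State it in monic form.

1

Apply the Euclidean algorithm:
  -4t^2-44t-120 = (-4t-36)(t+2) + (-48)
  t+2 = (-(1/48)t-1/24)(-48) + (0)
The last nonzero remainder is the constant -48, so the polynomials are coprime and gcd = 1.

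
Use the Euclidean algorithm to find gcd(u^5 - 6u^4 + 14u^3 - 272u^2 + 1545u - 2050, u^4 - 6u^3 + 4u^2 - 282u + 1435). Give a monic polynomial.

u^3 + u^2 + 11u - 205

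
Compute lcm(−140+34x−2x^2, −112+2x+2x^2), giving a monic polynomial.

560−66x−9x^2+x^3

Euclidean algorithm in ℚ[x]:
  −2x^2+34x−140 = (−1)(2x^2+2x−112) + (36x−252)
  2x^2+2x−112 = ((1/18)x+4/9)(36x−252) + (0)
Last nonzero remainder: 36x−252. Dividing through by 36 gives the monic gcd x−7.
Then lcm(f, g) = f·g / gcd(f, g); expanding and making the result monic gives the answer.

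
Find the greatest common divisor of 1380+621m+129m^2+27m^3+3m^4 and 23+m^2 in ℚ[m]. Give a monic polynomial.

Repeated division with remainder:
  3m^4+27m^3+129m^2+621m+1380 = (3m^2+27m+60)(m^2+23) + (0)
The last nonzero remainder m^2+23 is already monic.

23+m^2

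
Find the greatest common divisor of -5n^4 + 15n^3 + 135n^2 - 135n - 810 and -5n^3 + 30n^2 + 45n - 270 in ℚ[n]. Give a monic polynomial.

By polynomial division,
  -5n^4 + 15n^3 + 135n^2 - 135n - 810 = (n + 3)(-5n^3 + 30n^2 + 45n - 270) + (0)
Last nonzero remainder: -5n^3 + 30n^2 + 45n - 270. Dividing through by -5 gives the monic gcd n^3 - 6n^2 - 9n + 54.

n^3 - 6n^2 - 9n + 54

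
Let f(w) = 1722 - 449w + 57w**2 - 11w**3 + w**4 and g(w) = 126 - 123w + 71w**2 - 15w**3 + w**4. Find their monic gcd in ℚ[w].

42 - 13w + w**2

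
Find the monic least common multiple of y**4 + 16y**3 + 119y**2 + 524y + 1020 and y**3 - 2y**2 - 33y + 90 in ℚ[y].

Repeated division with remainder:
  y**4 + 16y**3 + 119y**2 + 524y + 1020 = (y + 18)(y**3 - 2y**2 - 33y + 90) + (188y**2 + 1028y - 600)
  y**3 - 2y**2 - 33y + 90 = ((1/188)y - 351/8836)(188y**2 + 1028y - 600) + ((24360/2209)y + 146160/2209)
  188y**2 + 1028y - 600 = ((103823/6090)y - 11045/1218)((24360/2209)y + 146160/2209) + (0)
Last nonzero remainder: (24360/2209)y + 146160/2209. Dividing through by 24360/2209 gives the monic gcd y + 6.
Then lcm(f, g) = f·g / gcd(f, g); expanding and making the result monic gives the answer.

y**6 + 8y**5 + 6y**4 - 188y**3 - 1387y**2 - 300y + 15300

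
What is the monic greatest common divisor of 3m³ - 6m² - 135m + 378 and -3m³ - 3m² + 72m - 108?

m - 3

Euclidean algorithm in ℚ[m]:
  3m³ - 6m² - 135m + 378 = (-1)(-3m³ - 3m² + 72m - 108) + (-9m² - 63m + 270)
  -3m³ - 3m² + 72m - 108 = ((1/3)m - 2)(-9m² - 63m + 270) + (-144m + 432)
  -9m² - 63m + 270 = ((1/16)m + 5/8)(-144m + 432) + (0)
Last nonzero remainder: -144m + 432. Dividing through by -144 gives the monic gcd m - 3.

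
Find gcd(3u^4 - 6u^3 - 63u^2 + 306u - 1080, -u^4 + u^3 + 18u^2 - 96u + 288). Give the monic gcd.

Euclidean algorithm in ℚ[u]:
  3u^4 - 6u^3 - 63u^2 + 306u - 1080 = (-3)(-u^4 + u^3 + 18u^2 - 96u + 288) + (-3u^3 - 9u^2 + 18u - 216)
  -u^4 + u^3 + 18u^2 - 96u + 288 = ((1/3)u - 4/3)(-3u^3 - 9u^2 + 18u - 216) + (0)
Last nonzero remainder: -3u^3 - 9u^2 + 18u - 216. Dividing through by -3 gives the monic gcd u^3 + 3u^2 - 6u + 72.

u^3 + 3u^2 - 6u + 72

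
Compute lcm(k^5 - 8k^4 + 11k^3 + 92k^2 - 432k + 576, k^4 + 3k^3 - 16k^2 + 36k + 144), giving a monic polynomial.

Apply the Euclidean algorithm:
  k^5 - 8k^4 + 11k^3 + 92k^2 - 432k + 576 = (k - 11)(k^4 + 3k^3 - 16k^2 + 36k + 144) + (60k^3 - 120k^2 - 180k + 2160)
  k^4 + 3k^3 - 16k^2 + 36k + 144 = ((1/60)k + 1/12)(60k^3 - 120k^2 - 180k + 2160) + (-3k^2 + 15k - 36)
  60k^3 - 120k^2 - 180k + 2160 = (-20k - 60)(-3k^2 + 15k - 36) + (0)
Last nonzero remainder: -3k^2 + 15k - 36. Dividing through by -3 gives the monic gcd k^2 - 5k + 12.
Then lcm(f, g) = f·g / gcd(f, g); expanding and making the result monic gives the answer.

k^7 - 41k^5 + 84k^4 + 436k^3 - 1776k^2 - 576k + 6912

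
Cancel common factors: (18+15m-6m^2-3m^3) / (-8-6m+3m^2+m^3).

Apply the Euclidean algorithm:
  -3m^3-6m^2+15m+18 = (-3)(m^3+3m^2-6m-8) + (3m^2-3m-6)
  m^3+3m^2-6m-8 = ((1/3)m+4/3)(3m^2-3m-6) + (0)
Last nonzero remainder: 3m^2-3m-6. Dividing through by 3 gives the monic gcd m^2-m-2.
Cancel m^2-m-2 from numerator and denominator to get the reduced form.

(-9-3m)/(4+m)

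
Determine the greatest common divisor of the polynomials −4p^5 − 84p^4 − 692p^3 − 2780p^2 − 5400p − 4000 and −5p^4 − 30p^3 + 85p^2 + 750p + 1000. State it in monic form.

p^3 + 11p^2 + 38p + 40

By polynomial division,
  −4p^5 − 84p^4 − 692p^3 − 2780p^2 − 5400p − 4000 = ((4/5)p + 12)(−5p^4 − 30p^3 + 85p^2 + 750p + 1000) + (−400p^3 − 4400p^2 − 15200p − 16000)
  −5p^4 − 30p^3 + 85p^2 + 750p + 1000 = ((1/80)p − 1/16)(−400p^3 − 4400p^2 − 15200p − 16000) + (0)
Last nonzero remainder: −400p^3 − 4400p^2 − 15200p − 16000. Dividing through by −400 gives the monic gcd p^3 + 11p^2 + 38p + 40.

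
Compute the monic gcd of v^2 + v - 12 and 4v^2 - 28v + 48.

v - 3

Repeated division with remainder:
  v^2 + v - 12 = (1/4)(4v^2 - 28v + 48) + (8v - 24)
  4v^2 - 28v + 48 = ((1/2)v - 2)(8v - 24) + (0)
Last nonzero remainder: 8v - 24. Dividing through by 8 gives the monic gcd v - 3.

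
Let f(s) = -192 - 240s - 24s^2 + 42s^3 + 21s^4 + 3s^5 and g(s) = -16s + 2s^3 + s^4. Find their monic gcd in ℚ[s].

-16 + 2s^2 + s^3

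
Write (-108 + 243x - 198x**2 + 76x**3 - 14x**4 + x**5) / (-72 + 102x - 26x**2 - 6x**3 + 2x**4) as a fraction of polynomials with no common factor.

(12 - 7x + x**2)/(8 + 2x)

By polynomial division,
  x**5 - 14x**4 + 76x**3 - 198x**2 + 243x - 108 = ((1/2)x - 11/2)(2x**4 - 6x**3 - 26x**2 + 102x - 72) + (56x**3 - 392x**2 + 840x - 504)
  2x**4 - 6x**3 - 26x**2 + 102x - 72 = ((1/28)x + 1/7)(56x**3 - 392x**2 + 840x - 504) + (0)
Last nonzero remainder: 56x**3 - 392x**2 + 840x - 504. Dividing through by 56 gives the monic gcd x**3 - 7x**2 + 15x - 9.
Cancel x**3 - 7x**2 + 15x - 9 from numerator and denominator to get the reduced form.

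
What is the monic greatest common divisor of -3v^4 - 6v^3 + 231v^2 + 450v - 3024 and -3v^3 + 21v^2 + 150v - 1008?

v^2 - v - 56

Apply the Euclidean algorithm:
  -3v^4 - 6v^3 + 231v^2 + 450v - 3024 = (v + 9)(-3v^3 + 21v^2 + 150v - 1008) + (-108v^2 + 108v + 6048)
  -3v^3 + 21v^2 + 150v - 1008 = ((1/36)v - 1/6)(-108v^2 + 108v + 6048) + (0)
Last nonzero remainder: -108v^2 + 108v + 6048. Dividing through by -108 gives the monic gcd v^2 - v - 56.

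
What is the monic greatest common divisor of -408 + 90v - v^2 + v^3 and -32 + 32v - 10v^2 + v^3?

By polynomial division,
  v^3 - v^2 + 90v - 408 = (v^3 - 10v^2 + 32v - 32) + (9v^2 + 58v - 376)
  v^3 - 10v^2 + 32v - 32 = ((1/9)v - 148/81)(9v^2 + 58v - 376) + ((14560/81)v - 58240/81)
  9v^2 + 58v - 376 = ((729/14560)v + 3807/7280)((14560/81)v - 58240/81) + (0)
Last nonzero remainder: (14560/81)v - 58240/81. Dividing through by 14560/81 gives the monic gcd v - 4.

-4 + v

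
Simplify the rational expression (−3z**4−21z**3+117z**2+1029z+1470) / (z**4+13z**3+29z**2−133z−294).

Euclidean algorithm in ℚ[z]:
  −3z**4−21z**3+117z**2+1029z+1470 = (−3)(z**4+13z**3+29z**2−133z−294) + (18z**3+204z**2+630z+588)
  z**4+13z**3+29z**2−133z−294 = ((1/18)z+5/54)(18z**3+204z**2+630z+588) + (−(224/9)z**2−224z−3136/9)
  18z**3+204z**2+630z+588 = (−(81/112)z−27/16)(−(224/9)z**2−224z−3136/9) + (0)
Last nonzero remainder: −(224/9)z**2−224z−3136/9. Dividing through by −224/9 gives the monic gcd z**2+9z+14.
Cancel z**2+9z+14 from numerator and denominator to get the reduced form.

(−3z**2+6z+105)/(z**2+4z−21)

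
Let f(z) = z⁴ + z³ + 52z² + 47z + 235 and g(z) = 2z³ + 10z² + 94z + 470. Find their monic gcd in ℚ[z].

z² + 47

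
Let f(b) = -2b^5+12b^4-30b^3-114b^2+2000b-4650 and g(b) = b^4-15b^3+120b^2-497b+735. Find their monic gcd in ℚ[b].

By polynomial division,
  -2b^5+12b^4-30b^3-114b^2+2000b-4650 = (-2b-18)(b^4-15b^3+120b^2-497b+735) + (-60b^3+1052b^2-5476b+8580)
  b^4-15b^3+120b^2-497b+735 = (-(1/60)b-19/450)(-60b^3+1052b^2-5476b+8580) + ((16459/225)b^2-(131672/225)b+16459/15)
  -60b^3+1052b^2-5476b+8580 = (-(13500/16459)b+128700/16459)((16459/225)b^2-(131672/225)b+16459/15) + (0)
Last nonzero remainder: (16459/225)b^2-(131672/225)b+16459/15. Dividing through by 16459/225 gives the monic gcd b^2-8b+15.

b^2-8b+15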